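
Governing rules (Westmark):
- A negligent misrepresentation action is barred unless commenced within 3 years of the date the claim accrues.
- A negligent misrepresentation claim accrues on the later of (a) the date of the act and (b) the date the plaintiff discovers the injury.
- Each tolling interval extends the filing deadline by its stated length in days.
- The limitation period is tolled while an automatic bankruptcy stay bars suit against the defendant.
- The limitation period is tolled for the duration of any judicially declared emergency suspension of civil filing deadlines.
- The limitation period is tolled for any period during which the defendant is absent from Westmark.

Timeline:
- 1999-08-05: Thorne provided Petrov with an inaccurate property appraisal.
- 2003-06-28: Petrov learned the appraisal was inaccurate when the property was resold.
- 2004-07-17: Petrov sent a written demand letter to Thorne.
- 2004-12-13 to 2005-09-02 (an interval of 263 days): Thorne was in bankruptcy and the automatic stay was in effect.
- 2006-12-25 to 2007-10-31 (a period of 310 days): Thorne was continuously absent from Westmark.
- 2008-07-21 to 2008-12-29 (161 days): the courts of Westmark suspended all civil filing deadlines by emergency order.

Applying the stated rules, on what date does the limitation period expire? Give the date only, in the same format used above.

Because discovery on 2003-06-28 post-dates the 1999-08-05 act, accrual under the later-of rule falls on 2003-06-28.
Adding the 3 years base period to 2003-06-28 gives a deadline of 2006-06-28, before any tolling.
The automatic bankruptcy stay from 2004-12-13 to 2005-09-02 tolled the period for 263 days, extending the deadline to 2007-03-18.
Because the defendant's absence from the jurisdiction ran from 2006-12-25 to 2007-10-31, the deadline is extended by 310 days to 2008-01-22.
By the time the emergency suspension of filing deadlines began on 2008-07-21, the limitation period had already expired on 2008-01-22; that interval cannot revive it.
None of the other events listed affects the running of the period under the stated rules.

2008-01-22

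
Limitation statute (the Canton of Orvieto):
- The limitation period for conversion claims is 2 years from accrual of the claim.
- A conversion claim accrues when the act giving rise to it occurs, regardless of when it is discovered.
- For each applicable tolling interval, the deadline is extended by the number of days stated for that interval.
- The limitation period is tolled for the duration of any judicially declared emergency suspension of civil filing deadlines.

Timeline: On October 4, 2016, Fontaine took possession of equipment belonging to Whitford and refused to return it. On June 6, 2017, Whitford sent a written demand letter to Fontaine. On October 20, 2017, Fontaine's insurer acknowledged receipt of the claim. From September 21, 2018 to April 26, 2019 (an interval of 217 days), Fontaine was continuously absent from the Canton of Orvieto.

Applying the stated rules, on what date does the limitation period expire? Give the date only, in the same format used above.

The claim accrued on October 4, 2016, the date of the act.
Adding the 2 years base period to October 4, 2016 gives a deadline of October 4, 2018, before any tolling.
No stated provision tolls the period for the defendant's absence, so the interval from September 21, 2018 to April 26, 2019 has no effect on the deadline.
Nothing else in the chronology tolls or restarts the period.

October 4, 2018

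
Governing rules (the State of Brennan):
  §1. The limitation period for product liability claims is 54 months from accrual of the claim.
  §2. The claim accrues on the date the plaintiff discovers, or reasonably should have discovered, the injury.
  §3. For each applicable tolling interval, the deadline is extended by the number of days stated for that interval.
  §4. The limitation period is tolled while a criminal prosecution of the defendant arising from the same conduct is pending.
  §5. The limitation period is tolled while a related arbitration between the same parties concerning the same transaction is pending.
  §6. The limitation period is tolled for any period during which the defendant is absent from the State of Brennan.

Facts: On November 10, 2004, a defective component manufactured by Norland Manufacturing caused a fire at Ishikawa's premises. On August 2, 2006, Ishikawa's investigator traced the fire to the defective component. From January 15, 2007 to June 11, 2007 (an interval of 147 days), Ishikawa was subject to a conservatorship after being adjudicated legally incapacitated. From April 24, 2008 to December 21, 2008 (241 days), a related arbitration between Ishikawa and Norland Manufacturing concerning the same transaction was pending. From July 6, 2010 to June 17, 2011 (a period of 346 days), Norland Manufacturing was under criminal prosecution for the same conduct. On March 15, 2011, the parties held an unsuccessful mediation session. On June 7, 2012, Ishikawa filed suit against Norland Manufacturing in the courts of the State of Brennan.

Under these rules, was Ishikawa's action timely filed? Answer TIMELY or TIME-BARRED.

The claim did not accrue until Ishikawa discovered the injury on August 2, 2006; the November 10, 2004 act date does not start the clock under the stated rule.
54 months from August 2, 2006 is February 2, 2011.
The pending related arbitration from April 24, 2008 to December 21, 2008 tolled the period for 241 days, extending the deadline to October 1, 2011.
The period was tolled for 346 days by the pending criminal prosecution (July 6, 2010 to June 17, 2011), pushing the deadline to September 11, 2012.
Although the plaintiff's incapacity ran from January 15, 2007 to June 11, 2007, the stated rules do not make that a tolling event, so it is disregarded.
None of the other events listed affects the running of the period under the stated rules.
Filing on June 7, 2012 beat the September 11, 2012 deadline — the action is timely.

TIMELY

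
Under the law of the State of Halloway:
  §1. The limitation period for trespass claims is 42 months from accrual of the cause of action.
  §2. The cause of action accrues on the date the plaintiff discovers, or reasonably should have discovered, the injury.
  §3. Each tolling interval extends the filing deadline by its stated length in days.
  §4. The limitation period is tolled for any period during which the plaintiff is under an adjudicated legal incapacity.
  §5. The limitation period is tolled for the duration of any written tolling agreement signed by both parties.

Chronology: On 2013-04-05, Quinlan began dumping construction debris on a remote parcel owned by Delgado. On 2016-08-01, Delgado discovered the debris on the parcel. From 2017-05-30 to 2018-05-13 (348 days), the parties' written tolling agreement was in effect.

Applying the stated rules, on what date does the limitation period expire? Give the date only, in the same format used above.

2021-01-14

Under the discovery rule, the claim accrued on 2016-08-01, when Delgado discovered the injury — not on the 2013-04-05 date of the underlying act.
The untolled deadline — 42 months after 2016-08-01 — is 2020-02-01.
Because the written tolling agreement ran from 2017-05-30 to 2018-05-13, the deadline is extended by 348 days to 2021-01-14.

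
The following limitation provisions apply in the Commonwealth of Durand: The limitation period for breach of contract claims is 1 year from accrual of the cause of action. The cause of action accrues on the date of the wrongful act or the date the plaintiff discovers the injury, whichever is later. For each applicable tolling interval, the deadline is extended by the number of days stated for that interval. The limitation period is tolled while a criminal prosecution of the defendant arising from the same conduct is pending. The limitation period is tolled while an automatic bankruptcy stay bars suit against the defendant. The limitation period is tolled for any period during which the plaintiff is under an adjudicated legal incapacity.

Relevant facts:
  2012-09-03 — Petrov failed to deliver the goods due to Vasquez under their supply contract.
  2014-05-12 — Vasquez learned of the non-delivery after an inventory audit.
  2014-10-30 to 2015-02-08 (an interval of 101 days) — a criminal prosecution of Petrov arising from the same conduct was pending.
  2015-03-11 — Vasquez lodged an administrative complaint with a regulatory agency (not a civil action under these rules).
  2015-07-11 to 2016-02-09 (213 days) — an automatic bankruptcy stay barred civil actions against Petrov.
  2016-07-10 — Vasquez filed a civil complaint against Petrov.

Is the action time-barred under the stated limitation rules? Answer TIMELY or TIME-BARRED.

Taking the later of the act (2012-09-03) and discovery (2014-05-12), the claim accrued on 2014-05-12.
1 year from 2014-05-12 is 2015-05-12.
The pending criminal prosecution from 2014-10-30 to 2015-02-08 tolled the period for 101 days, extending the deadline to 2015-08-21.
The period was tolled for 213 days by the automatic bankruptcy stay (2015-07-11 to 2016-02-09), pushing the deadline to 2016-03-21.
None of the other events listed affects the running of the period under the stated rules.
Vasquez filed on 2016-07-10, after the 2016-03-21 deadline, so the action is time-barred.

TIME-BARRED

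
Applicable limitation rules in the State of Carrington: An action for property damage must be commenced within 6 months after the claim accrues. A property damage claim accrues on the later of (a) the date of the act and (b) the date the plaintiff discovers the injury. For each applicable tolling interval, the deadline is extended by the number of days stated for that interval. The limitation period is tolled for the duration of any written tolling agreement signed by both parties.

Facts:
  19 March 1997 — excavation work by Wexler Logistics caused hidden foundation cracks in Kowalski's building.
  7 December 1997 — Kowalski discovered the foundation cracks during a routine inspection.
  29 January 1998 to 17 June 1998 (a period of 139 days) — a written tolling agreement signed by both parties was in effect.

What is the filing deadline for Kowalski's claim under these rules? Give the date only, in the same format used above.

24 October 1998

Taking the later of the act (19 March 1997) and discovery (7 December 1997), the claim accrued on 7 December 1997.
6 months from 7 December 1997 is 7 June 1998.
Because the written tolling agreement ran from 29 January 1998 to 17 June 1998, the deadline is extended by 139 days to 24 October 1998.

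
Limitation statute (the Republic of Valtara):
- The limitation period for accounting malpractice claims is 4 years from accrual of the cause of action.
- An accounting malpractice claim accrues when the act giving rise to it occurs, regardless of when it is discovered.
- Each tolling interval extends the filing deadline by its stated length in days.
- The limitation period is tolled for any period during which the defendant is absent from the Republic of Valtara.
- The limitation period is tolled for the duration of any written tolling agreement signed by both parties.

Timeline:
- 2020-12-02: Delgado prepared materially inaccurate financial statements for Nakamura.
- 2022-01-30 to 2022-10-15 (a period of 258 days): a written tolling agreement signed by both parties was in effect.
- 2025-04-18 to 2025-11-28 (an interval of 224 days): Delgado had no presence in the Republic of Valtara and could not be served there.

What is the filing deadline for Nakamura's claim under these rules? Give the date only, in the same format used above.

The limitation period began to run on 2020-12-02.
The untolled deadline — 4 years after 2020-12-02 — is 2024-12-02.
The period was tolled for 258 days by the written tolling agreement (2022-01-30 to 2022-10-15), pushing the deadline to 2025-08-17.
The period was tolled for 224 days by the defendant's absence from the jurisdiction (2025-04-18 to 2025-11-28), pushing the deadline to 2026-03-29.

2026-03-29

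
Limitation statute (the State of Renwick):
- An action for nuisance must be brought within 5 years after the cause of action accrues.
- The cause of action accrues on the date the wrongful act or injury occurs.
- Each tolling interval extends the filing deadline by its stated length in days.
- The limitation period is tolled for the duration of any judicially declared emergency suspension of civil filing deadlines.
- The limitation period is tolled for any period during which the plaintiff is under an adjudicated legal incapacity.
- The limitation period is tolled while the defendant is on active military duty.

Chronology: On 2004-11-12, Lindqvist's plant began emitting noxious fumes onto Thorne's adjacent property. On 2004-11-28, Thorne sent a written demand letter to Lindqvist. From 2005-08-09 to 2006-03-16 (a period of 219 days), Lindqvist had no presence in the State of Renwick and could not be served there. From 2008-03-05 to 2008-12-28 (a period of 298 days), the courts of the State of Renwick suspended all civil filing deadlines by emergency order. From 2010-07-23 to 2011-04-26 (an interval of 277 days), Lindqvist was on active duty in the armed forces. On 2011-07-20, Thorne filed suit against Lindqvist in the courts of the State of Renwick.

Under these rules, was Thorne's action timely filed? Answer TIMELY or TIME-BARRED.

The limitation period began to run on 2004-11-12.
Adding the 5 years base period to 2004-11-12 gives a deadline of 2009-11-12, before any tolling.
Because the emergency suspension of filing deadlines ran from 2008-03-05 to 2008-12-28, the deadline is extended by 298 days to 2010-09-06.
The defendant's active military service from 2010-07-23 to 2011-04-26 tolled the period for 277 days, extending the deadline to 2011-06-10.
Although the defendant's absence ran from 2005-08-09 to 2006-03-16, the stated rules do not make that a tolling event, so it is disregarded.
The other events in the timeline have no effect on the limitation period under the stated rules.
Filing on 2011-07-20 missed the 2011-06-10 deadline — the action is time-barred.

TIME-BARRED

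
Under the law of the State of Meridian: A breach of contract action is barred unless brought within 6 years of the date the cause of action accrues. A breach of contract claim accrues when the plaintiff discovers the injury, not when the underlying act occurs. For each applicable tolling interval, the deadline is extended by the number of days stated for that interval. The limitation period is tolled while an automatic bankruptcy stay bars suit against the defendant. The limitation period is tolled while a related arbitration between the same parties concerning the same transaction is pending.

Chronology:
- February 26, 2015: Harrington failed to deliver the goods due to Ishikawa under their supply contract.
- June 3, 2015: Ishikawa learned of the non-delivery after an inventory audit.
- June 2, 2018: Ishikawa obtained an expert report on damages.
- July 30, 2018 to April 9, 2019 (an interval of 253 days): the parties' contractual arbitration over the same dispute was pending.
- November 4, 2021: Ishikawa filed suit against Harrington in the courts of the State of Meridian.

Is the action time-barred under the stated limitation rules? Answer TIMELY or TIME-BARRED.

TIMELY

Accrual is tied to discovery, so the period began on June 3, 2015 rather than on February 26, 2015 when the act occurred.
6 years from June 3, 2015 is June 3, 2021.
Because the pending related arbitration ran from July 30, 2018 to April 9, 2019, the deadline is extended by 253 days to February 11, 2022.
The other events in the timeline have no effect on the limitation period under the stated rules.
Filing on November 4, 2021 beat the February 11, 2022 deadline — the action is timely.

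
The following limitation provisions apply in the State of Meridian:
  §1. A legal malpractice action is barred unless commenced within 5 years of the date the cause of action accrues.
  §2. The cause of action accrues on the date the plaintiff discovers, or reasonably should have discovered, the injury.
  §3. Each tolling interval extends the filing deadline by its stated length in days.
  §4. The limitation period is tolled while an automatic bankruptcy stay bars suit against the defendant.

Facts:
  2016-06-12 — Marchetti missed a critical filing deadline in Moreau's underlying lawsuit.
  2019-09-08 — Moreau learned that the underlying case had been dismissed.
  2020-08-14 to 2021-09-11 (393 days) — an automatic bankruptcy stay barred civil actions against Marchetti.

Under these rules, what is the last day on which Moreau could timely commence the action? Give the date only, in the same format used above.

2025-10-06

Accrual is tied to discovery, so the period began on 2019-09-08 rather than on 2016-06-12 when the act occurred.
The untolled deadline — 5 years after 2019-09-08 — is 2024-09-08.
Because the automatic bankruptcy stay ran from 2020-08-14 to 2021-09-11, the deadline is extended by 393 days to 2025-10-06.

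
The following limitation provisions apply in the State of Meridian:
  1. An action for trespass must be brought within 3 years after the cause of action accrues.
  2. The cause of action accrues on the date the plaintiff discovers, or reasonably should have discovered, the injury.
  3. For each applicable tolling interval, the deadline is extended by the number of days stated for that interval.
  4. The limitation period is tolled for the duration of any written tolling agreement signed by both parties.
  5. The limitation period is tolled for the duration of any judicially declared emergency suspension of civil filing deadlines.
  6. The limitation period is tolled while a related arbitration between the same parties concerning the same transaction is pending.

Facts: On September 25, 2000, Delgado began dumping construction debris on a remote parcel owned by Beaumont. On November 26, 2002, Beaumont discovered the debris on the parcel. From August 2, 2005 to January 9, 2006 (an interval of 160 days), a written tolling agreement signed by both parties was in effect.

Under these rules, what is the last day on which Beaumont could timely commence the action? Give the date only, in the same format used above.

Accrual is tied to discovery, so the period began on November 26, 2002 rather than on September 25, 2000 when the act occurred.
3 years from November 26, 2002 is November 26, 2005.
The written tolling agreement from August 2, 2005 to January 9, 2006 tolled the period for 160 days, extending the deadline to May 5, 2006.

May 5, 2006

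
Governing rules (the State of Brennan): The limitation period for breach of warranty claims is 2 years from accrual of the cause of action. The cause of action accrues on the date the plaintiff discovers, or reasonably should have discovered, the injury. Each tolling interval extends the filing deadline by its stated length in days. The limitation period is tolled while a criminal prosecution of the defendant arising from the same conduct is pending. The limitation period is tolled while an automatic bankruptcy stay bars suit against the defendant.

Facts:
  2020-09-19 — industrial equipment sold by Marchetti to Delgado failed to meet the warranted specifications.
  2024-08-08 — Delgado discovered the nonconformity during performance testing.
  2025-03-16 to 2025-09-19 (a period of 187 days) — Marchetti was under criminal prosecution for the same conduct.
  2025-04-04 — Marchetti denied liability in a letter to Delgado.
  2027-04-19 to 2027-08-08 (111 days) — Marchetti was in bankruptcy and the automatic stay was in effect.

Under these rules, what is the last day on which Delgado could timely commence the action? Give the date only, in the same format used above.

Accrual is tied to discovery, so the period began on 2024-08-08 rather than on 2020-09-19 when the act occurred.
The untolled deadline — 2 years after 2024-08-08 — is 2026-08-08.
The period was tolled for 187 days by the pending criminal prosecution (2025-03-16 to 2025-09-19), pushing the deadline to 2027-02-11.
The automatic bankruptcy stay from 2027-04-19 to 2027-08-08 began after the period had already run on 2027-02-11, so it has no tolling effect.
None of the other events listed affects the running of the period under the stated rules.

2027-02-11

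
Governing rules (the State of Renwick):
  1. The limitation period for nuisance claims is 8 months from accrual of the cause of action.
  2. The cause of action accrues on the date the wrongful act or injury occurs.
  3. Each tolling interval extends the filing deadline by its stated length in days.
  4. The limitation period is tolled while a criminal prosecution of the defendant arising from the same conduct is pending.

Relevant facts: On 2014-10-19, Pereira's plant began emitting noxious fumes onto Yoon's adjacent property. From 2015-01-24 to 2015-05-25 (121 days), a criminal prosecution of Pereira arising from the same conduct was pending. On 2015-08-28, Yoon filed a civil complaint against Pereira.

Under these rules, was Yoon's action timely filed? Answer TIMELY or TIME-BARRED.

TIMELY

The cause of action accrued on 2014-10-19, the date of the act.
The untolled deadline — 8 months after 2014-10-19 — is 2015-06-19.
Because the pending criminal prosecution ran from 2015-01-24 to 2015-05-25, the deadline is extended by 121 days to 2015-10-18.
Filing on 2015-08-28 beat the 2015-10-18 deadline — the action is timely.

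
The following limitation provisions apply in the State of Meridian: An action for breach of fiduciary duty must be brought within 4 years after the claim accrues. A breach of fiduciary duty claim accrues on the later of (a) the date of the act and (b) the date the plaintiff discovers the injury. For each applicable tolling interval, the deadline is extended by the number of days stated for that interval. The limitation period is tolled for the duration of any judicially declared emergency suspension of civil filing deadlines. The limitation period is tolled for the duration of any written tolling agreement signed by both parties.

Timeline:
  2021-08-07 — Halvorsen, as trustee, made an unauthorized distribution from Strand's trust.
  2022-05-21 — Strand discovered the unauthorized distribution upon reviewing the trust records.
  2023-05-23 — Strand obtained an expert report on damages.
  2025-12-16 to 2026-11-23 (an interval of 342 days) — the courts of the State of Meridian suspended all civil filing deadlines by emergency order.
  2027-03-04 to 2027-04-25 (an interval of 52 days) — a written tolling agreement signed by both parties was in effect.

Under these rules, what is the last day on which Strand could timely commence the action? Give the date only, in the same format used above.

2027-06-19

Because discovery on 2022-05-21 post-dates the 2021-08-07 act, accrual under the later-of rule falls on 2022-05-21.
4 years from 2022-05-21 is 2026-05-21.
The period was tolled for 342 days by the emergency suspension of filing deadlines (2025-12-16 to 2026-11-23), pushing the deadline to 2027-04-28.
The written tolling agreement from 2027-03-04 to 2027-04-25 tolled the period for 52 days, extending the deadline to 2027-06-19.
Nothing else in the chronology tolls or restarts the period.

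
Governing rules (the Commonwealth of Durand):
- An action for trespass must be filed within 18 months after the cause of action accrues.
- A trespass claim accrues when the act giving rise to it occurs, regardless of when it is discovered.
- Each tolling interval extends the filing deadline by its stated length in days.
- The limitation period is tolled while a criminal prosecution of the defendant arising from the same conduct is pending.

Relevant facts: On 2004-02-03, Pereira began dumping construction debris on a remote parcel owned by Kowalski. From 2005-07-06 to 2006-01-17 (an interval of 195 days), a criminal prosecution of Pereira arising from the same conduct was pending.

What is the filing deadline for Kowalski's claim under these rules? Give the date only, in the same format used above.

2006-02-14

The cause of action accrued on 2004-02-03, the date of the act.
The untolled deadline — 18 months after 2004-02-03 — is 2005-08-03.
Because the pending criminal prosecution ran from 2005-07-06 to 2006-01-17, the deadline is extended by 195 days to 2006-02-14.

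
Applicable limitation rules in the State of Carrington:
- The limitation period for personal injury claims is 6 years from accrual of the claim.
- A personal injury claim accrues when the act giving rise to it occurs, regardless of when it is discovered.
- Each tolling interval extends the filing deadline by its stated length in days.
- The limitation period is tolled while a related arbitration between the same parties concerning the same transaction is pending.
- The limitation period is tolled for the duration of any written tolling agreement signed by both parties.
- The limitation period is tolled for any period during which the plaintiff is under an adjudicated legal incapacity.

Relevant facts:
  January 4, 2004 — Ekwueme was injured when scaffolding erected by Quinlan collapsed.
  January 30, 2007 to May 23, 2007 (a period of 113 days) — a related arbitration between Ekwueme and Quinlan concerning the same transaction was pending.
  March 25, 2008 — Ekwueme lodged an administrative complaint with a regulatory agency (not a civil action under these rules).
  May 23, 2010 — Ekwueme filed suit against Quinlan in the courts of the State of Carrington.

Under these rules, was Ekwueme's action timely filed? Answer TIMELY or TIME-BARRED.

TIME-BARRED

The claim accrued on January 4, 2004, when the wrongful act occurred.
6 years from January 4, 2004 is January 4, 2010.
The pending related arbitration from January 30, 2007 to May 23, 2007 tolled the period for 113 days, extending the deadline to April 27, 2010.
None of the other events listed affects the running of the period under the stated rules.
Ekwueme filed on May 23, 2010, after the April 27, 2010 deadline, so the action is time-barred.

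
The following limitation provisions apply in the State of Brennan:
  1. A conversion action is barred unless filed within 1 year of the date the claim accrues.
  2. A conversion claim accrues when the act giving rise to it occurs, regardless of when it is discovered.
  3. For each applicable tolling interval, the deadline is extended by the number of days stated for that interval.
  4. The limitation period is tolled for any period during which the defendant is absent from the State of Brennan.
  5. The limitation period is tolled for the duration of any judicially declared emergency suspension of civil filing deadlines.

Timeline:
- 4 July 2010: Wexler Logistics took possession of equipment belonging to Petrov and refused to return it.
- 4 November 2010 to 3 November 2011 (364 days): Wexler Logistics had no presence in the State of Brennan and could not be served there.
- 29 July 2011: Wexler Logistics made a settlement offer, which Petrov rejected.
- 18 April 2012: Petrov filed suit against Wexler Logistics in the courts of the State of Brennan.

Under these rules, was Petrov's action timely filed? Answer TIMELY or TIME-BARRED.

The limitation period began to run on 4 July 2010.
1 year from 4 July 2010 is 4 July 2011.
Because the defendant's absence from the jurisdiction ran from 4 November 2010 to 3 November 2011, the deadline is extended by 364 days to 2 July 2012.
The other events in the timeline have no effect on the limitation period under the stated rules.
Petrov filed on 18 April 2012, before the 2 July 2012 deadline, so the action is timely.

TIMELY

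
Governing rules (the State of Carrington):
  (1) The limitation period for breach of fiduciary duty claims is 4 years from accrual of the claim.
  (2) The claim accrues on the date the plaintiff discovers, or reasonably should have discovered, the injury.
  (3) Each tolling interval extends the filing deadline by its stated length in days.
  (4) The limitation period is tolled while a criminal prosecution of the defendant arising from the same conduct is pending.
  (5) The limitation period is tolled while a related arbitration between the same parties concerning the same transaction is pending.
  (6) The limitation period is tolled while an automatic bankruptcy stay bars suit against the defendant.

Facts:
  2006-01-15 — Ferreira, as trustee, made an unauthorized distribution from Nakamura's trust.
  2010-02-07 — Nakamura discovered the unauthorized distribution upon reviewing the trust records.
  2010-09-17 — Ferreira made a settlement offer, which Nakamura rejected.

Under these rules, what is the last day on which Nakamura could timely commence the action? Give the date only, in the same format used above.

2014-02-07

The claim did not accrue until Nakamura discovered the injury on 2010-02-07; the 2006-01-15 act date does not start the clock under the stated rule.
The untolled deadline — 4 years after 2010-02-07 — is 2014-02-07.
Nothing else in the chronology tolls or restarts the period.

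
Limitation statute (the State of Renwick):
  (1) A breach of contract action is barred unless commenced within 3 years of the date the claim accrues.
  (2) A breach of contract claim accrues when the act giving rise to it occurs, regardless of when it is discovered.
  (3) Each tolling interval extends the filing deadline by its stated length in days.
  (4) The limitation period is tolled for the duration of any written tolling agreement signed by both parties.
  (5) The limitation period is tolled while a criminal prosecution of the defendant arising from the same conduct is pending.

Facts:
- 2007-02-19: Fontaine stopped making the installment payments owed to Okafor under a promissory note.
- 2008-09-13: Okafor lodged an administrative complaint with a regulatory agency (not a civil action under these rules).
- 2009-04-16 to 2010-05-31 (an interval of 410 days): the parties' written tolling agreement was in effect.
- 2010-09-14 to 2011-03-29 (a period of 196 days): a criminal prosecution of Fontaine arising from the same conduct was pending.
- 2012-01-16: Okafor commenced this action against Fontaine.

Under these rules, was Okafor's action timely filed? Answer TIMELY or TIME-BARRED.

TIME-BARRED

The limitation period began to run on 2007-02-19.
The untolled deadline — 3 years after 2007-02-19 — is 2010-02-19.
The written tolling agreement from 2009-04-16 to 2010-05-31 tolled the period for 410 days, extending the deadline to 2011-04-05.
The period was tolled for 196 days by the pending criminal prosecution (2010-09-14 to 2011-03-29), pushing the deadline to 2011-10-18.
Nothing else in the chronology tolls or restarts the period.
Okafor filed on 2012-01-16, after the 2011-10-18 deadline, so the action is time-barred.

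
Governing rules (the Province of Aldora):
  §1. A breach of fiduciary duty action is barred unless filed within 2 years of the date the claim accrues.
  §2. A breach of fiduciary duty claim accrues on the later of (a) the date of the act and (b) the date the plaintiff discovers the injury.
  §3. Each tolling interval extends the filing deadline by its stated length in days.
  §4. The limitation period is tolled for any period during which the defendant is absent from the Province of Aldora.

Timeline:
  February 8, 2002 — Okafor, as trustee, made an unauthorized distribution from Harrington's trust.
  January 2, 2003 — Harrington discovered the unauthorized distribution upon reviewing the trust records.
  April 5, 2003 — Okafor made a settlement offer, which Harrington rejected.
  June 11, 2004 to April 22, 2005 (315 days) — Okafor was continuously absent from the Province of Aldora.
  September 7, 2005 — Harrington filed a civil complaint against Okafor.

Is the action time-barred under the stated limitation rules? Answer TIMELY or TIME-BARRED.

TIMELY

The claim accrued on January 2, 2003 — the later of the February 8, 2002 act and the January 2, 2003 discovery.
Adding the 2 years base period to January 2, 2003 gives a deadline of January 2, 2005, before any tolling.
Because the defendant's absence from the jurisdiction ran from June 11, 2004 to April 22, 2005, the deadline is extended by 315 days to November 13, 2005.
None of the other events listed affects the running of the period under the stated rules.
The September 7, 2005 filing precedes the November 13, 2005 deadline; the claim is timely.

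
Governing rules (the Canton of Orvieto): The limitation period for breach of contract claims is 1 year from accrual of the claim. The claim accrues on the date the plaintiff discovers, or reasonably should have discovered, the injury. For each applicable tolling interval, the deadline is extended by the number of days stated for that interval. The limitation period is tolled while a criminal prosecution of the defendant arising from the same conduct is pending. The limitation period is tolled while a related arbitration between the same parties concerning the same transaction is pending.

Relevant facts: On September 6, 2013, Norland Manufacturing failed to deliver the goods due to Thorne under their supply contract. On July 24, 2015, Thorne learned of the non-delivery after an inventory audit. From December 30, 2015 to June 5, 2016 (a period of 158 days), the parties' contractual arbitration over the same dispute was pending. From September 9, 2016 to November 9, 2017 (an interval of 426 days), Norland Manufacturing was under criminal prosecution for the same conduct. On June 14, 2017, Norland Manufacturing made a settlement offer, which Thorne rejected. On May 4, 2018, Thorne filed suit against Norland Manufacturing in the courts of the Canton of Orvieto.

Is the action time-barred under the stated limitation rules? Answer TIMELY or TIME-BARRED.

TIME-BARRED

The claim did not accrue until Thorne discovered the injury on July 24, 2015; the September 6, 2013 act date does not start the clock under the stated rule.
1 year from July 24, 2015 is July 24, 2016.
The period was tolled for 158 days by the pending related arbitration (December 30, 2015 to June 5, 2016), pushing the deadline to December 29, 2016.
The period was tolled for 426 days by the pending criminal prosecution (September 9, 2016 to November 9, 2017), pushing the deadline to February 28, 2018.
Nothing else in the chronology tolls or restarts the period.
The May 4, 2018 filing falls after the February 28, 2018 deadline; the claim is time-barred.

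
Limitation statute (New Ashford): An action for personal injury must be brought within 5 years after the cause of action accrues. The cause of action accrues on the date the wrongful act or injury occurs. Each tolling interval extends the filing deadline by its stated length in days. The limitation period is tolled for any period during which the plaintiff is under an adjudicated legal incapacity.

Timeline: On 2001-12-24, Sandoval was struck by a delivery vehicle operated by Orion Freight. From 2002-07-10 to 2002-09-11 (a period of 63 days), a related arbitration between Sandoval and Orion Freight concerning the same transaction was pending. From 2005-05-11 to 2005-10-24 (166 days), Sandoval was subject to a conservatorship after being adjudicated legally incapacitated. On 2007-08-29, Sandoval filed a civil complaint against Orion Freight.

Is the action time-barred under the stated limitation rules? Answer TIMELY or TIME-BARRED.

The claim accrued on 2001-12-24, when the wrongful act occurred.
5 years from 2001-12-24 is 2006-12-24.
The period was tolled for 166 days by the plaintiff's legal incapacity (2005-05-11 to 2005-10-24), pushing the deadline to 2007-06-08.
Although a pending arbitration ran from 2002-07-10 to 2002-09-11, the stated rules do not make that a tolling event, so it is disregarded.
Filing on 2007-08-29 missed the 2007-06-08 deadline — the action is time-barred.

TIME-BARRED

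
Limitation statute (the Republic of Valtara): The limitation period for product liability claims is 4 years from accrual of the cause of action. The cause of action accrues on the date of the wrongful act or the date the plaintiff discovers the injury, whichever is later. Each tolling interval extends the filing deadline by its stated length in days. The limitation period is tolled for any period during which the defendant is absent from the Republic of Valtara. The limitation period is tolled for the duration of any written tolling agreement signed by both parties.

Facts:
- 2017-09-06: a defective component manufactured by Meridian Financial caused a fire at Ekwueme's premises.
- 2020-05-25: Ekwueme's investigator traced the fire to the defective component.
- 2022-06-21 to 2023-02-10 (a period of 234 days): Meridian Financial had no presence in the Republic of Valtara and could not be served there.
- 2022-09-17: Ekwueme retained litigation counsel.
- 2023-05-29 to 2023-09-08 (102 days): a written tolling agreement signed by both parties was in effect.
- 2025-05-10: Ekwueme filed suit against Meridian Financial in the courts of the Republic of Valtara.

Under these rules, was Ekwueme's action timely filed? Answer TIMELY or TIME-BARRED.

TIME-BARRED

The claim accrued on 2020-05-25 — the later of the 2017-09-06 act and the 2020-05-25 discovery.
4 years from 2020-05-25 is 2024-05-25.
The period was tolled for 234 days by the defendant's absence from the jurisdiction (2022-06-21 to 2023-02-10), pushing the deadline to 2025-01-14.
The written tolling agreement from 2023-05-29 to 2023-09-08 tolled the period for 102 days, extending the deadline to 2025-04-26.
Nothing else in the chronology tolls or restarts the period.
Filing on 2025-05-10 missed the 2025-04-26 deadline — the action is time-barred.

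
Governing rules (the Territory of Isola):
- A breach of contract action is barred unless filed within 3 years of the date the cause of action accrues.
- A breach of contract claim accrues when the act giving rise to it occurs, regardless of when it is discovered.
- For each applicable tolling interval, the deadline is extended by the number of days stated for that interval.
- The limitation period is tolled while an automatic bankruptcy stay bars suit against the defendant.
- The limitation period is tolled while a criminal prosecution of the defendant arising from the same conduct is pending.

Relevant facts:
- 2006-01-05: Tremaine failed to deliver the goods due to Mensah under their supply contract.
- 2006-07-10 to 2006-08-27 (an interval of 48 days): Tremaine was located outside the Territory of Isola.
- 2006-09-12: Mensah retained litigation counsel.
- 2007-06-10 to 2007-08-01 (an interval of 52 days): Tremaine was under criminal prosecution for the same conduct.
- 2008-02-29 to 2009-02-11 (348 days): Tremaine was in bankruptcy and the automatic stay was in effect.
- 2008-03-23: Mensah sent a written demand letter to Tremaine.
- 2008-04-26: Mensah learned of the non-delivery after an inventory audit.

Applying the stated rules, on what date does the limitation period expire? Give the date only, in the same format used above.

2010-02-09

The claim accrued on 2006-01-05, when the wrongful act occurred; under the stated occurrence rule the 2008-04-26 discovery does not delay accrual.
Adding the 3 years base period to 2006-01-05 gives a deadline of 2009-01-05, before any tolling.
Because the pending criminal prosecution ran from 2007-06-10 to 2007-08-01, the deadline is extended by 52 days to 2009-02-26.
The automatic bankruptcy stay from 2008-02-29 to 2009-02-11 tolled the period for 348 days, extending the deadline to 2010-02-09.
No stated provision tolls the period for the defendant's absence, so the interval from 2006-07-10 to 2006-08-27 has no effect on the deadline.
The other events in the timeline have no effect on the limitation period under the stated rules.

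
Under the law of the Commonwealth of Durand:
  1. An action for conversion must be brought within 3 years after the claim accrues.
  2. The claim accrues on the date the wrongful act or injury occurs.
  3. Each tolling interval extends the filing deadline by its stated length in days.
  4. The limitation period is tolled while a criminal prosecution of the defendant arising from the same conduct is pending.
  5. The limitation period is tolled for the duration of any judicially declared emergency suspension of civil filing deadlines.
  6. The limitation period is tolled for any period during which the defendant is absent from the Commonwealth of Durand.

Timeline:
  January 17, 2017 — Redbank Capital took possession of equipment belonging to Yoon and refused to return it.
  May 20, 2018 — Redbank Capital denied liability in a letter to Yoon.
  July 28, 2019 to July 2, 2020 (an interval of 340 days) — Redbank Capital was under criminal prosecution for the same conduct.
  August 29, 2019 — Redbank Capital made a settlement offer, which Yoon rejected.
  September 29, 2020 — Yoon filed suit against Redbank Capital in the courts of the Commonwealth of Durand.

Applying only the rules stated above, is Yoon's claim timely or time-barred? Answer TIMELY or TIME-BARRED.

TIMELY

The claim accrued on January 17, 2017, when the wrongful act occurred.
3 years from January 17, 2017 is January 17, 2020.
Because the pending criminal prosecution ran from July 28, 2019 to July 2, 2020, the deadline is extended by 340 days to December 22, 2020.
None of the other events listed affects the running of the period under the stated rules.
The September 29, 2020 filing precedes the December 22, 2020 deadline; the claim is timely.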